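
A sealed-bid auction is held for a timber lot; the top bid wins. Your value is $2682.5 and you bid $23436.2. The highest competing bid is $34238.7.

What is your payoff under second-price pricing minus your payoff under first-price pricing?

$0

Your bid $23436.2 is below $34238.7, so you lose under either rule.
Payoff is $0 in both cases; difference = $0.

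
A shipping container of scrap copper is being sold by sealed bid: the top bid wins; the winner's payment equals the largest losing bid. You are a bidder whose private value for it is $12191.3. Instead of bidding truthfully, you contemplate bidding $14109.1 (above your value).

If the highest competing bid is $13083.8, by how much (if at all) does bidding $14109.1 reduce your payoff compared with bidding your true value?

Bidding your value $12191.3: you lose (since $12191.3 < $13083.8). Payoff $0.
Bidding $14109.1: you win and pay $13083.8. Payoff $12191.3 − $13083.8 = −$892.5.
The competing bid $13083.8 lies between your value and your inflated bid, so overbidding wins an item priced above your value.
Loss from deviating = $0 − (−$892.5) = $892.5.

$892.5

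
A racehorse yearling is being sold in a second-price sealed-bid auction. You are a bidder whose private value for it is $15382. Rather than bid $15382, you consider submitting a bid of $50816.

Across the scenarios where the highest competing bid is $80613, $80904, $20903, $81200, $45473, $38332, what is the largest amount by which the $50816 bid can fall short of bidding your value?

$30091

$80613: same outcome either way → loss $0.
$80904: same outcome either way → loss $0.
$20903: truthful gives $0, deviation gives −$5521 → loss $5521.
$81200: same outcome either way → loss $0.
$45473: truthful gives $0, deviation gives −$30091 → loss $30091.
$38332: truthful gives $0, deviation gives −$22950 → loss $22950.
Maximum loss: $30091.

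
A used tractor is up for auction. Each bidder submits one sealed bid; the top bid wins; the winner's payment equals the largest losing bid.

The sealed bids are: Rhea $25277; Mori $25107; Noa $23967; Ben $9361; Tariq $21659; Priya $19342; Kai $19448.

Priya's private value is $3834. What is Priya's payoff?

$0

Highest bid: Rhea at $25277, so Rhea wins.
Second-highest bid: Mori at $25107 — that is the price the winner pays.
Priya did not win, so Priya pays nothing and receives nothing: payoff $0.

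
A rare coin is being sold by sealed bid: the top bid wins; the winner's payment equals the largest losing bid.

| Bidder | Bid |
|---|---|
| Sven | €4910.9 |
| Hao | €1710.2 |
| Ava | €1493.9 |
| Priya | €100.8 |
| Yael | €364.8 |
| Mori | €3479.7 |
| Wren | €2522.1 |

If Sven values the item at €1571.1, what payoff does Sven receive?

Highest bid: Sven at €4910.9, so Sven wins.
Second-highest bid: Mori at €3479.7 — that is the price the winner pays.
Sven's payoff = value − price = €1571.1 − €3479.7 = −€1908.6.

−€1908.6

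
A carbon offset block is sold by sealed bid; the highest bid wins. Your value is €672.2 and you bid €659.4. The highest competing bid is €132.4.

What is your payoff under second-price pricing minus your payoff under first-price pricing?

You have the highest bid, so you win under either rule.
Second-price: pay €132.4 → payoff €539.8.
First-price: pay your own bid €659.4 → payoff €12.8.
Difference = €539.8 − (€12.8) = €527.

€527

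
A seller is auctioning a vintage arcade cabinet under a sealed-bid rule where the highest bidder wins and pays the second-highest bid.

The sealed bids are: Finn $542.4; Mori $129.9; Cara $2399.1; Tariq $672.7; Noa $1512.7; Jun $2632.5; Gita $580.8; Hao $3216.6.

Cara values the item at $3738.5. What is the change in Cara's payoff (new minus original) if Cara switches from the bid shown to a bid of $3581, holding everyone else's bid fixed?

$521.9

The highest bid among the other bidders is $3216.6; Cara's bid doesn't change that.
Original bid $2399.1: Cara is not highest (top rival bid is $3216.6); payoff $0.
Alternative bid $3581: Cara is highest, pays the top rival bid $3216.6; payoff $3738.5 − $3216.6 = $521.9.
Change in payoff = $521.9 − ($0) = $521.9.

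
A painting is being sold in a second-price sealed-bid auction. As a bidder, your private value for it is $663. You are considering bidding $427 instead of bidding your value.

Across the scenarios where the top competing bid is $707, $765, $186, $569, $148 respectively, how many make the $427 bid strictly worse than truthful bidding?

The deviation hurts exactly when the highest competing bid lies strictly between $427 and $663 — underbidding then forfeits a profitable win.
$707: above both → same outcome either way.
$765: above both → same outcome either way.
$186: below both → same outcome either way.
$569: inside the interval → strictly worse (loss $94).
$148: below both → same outcome either way.
Count: 1.

1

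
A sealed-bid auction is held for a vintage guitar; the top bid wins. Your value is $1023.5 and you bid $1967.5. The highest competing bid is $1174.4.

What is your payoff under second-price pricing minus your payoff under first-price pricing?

$793.1

You have the highest bid, so you win under either rule.
Second-price: pay $1174.4 → payoff −$150.9.
First-price: pay your own bid $1967.5 → payoff −$944.
Difference = −$150.9 − (−$944) = $793.1.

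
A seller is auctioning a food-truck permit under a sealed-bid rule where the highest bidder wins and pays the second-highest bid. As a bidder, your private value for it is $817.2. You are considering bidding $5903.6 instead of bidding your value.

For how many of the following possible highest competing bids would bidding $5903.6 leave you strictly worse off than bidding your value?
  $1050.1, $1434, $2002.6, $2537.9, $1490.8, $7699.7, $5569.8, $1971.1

The deviation hurts exactly when the highest competing bid lies strictly between $817.2 and $5903.6 — overbidding then wins at a price above your value.
$1050.1: inside the interval → strictly worse (loss $232.9).
$1434: inside the interval → strictly worse (loss $616.8).
$2002.6: inside the interval → strictly worse (loss $1185.4).
$2537.9: inside the interval → strictly worse (loss $1720.7).
$1490.8: inside the interval → strictly worse (loss $673.6).
$7699.7: above both → same outcome either way.
$5569.8: inside the interval → strictly worse (loss $4752.6).
$1971.1: inside the interval → strictly worse (loss $1153.9).
Count: 7.

7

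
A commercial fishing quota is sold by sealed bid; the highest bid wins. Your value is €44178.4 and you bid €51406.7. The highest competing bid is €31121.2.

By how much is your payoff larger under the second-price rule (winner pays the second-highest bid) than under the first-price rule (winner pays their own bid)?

You have the highest bid, so you win under either rule.
Second-price: pay €31121.2 → payoff €13057.2.
First-price: pay your own bid €51406.7 → payoff −€7228.3.
Difference = €13057.2 − (−€7228.3) = €20285.5.

€20285.5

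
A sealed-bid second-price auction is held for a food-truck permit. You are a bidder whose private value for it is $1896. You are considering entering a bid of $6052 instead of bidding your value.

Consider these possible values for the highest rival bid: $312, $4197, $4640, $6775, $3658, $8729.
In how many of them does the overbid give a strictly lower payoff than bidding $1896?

The deviation hurts exactly when the highest competing bid lies strictly between $1896 and $6052 — overbidding then wins at a price above your value.
$312: below both → same outcome either way.
$4197: inside the interval → strictly worse (loss $2301).
$4640: inside the interval → strictly worse (loss $2744).
$6775: above both → same outcome either way.
$3658: inside the interval → strictly worse (loss $1762).
$8729: above both → same outcome either way.
Count: 3.

3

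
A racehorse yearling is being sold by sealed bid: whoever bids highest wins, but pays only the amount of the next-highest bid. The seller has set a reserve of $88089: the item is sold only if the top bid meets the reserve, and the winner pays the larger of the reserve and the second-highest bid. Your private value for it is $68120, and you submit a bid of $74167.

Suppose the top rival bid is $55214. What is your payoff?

$0

Your bid $74167 is the highest bid but falls below the reserve $88089, so the item goes unsold. Payoff $0.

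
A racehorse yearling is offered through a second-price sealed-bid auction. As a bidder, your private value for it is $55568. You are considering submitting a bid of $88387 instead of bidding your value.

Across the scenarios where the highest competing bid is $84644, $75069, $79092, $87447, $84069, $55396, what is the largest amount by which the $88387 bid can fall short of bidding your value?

$84644: truthful gives $0, deviation gives −$29076 → loss $29076.
$75069: truthful gives $0, deviation gives −$19501 → loss $19501.
$79092: truthful gives $0, deviation gives −$23524 → loss $23524.
$87447: truthful gives $0, deviation gives −$31879 → loss $31879.
$84069: truthful gives $0, deviation gives −$28501 → loss $28501.
$55396: same outcome either way → loss $0.
Maximum loss: $31879.

$31879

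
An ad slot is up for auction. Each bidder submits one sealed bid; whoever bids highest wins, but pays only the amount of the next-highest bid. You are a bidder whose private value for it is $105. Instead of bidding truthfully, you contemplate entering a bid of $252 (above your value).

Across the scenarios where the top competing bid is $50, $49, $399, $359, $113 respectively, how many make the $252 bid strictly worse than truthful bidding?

1

The deviation hurts exactly when the highest competing bid lies strictly between $105 and $252 — overbidding then wins at a price above your value.
$50: below both → same outcome either way.
$49: below both → same outcome either way.
$399: above both → same outcome either way.
$359: above both → same outcome either way.
$113: inside the interval → strictly worse (loss $8).
Count: 1.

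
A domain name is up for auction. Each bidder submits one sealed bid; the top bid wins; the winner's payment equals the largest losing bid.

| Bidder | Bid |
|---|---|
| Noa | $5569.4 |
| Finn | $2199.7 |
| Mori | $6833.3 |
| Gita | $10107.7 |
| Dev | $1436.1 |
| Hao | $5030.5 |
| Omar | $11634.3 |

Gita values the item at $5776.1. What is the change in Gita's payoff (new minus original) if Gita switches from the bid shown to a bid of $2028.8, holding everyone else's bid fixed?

$0

The highest bid among the other bidders is $11634.3; Gita's bid doesn't change that.
Original bid $10107.7: Gita is not highest (top rival bid is $11634.3); payoff $0.
Alternative bid $2028.8: Gita is not highest (top rival bid is $11634.3); payoff $0.
Change in payoff = $0 − ($0) = $0.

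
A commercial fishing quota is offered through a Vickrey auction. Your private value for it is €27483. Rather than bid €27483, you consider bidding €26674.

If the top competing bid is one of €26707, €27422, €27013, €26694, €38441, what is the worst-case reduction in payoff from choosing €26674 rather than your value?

€26707: truthful gives €776, deviation gives €0 → loss €776.
€27422: truthful gives €61, deviation gives €0 → loss €61.
€27013: truthful gives €470, deviation gives €0 → loss €470.
€26694: truthful gives €789, deviation gives €0 → loss €789.
€38441: same outcome either way → loss €0.
Maximum loss: €789.

€789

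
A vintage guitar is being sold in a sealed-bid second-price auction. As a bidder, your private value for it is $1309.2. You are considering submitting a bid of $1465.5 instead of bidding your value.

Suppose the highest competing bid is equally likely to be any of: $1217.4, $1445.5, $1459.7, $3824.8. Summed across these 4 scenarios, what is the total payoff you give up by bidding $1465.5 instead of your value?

$286.8

The deviation costs you only when the competing bid falls strictly between $1309.2 and $1465.5; elsewhere both bids give the same outcome.
$1217.4: outcomes coincide → loss $0.
$1445.5: truthful payoff $0, deviation payoff −$136.3 → loss $136.3.
$1459.7: truthful payoff $0, deviation payoff −$150.5 → loss $150.5.
$3824.8: outcomes coincide → loss $0.
Total loss = $136.3 + $150.5 = $286.8.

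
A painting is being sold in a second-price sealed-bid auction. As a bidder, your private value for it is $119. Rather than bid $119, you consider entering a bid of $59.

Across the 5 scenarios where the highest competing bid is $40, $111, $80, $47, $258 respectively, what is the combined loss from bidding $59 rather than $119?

$47

The deviation costs you only when the competing bid falls strictly between $59 and $119; elsewhere both bids give the same outcome.
$40: outcomes coincide → loss $0.
$111: truthful payoff $8, deviation payoff $0 → loss $8.
$80: truthful payoff $39, deviation payoff $0 → loss $39.
$47: outcomes coincide → loss $0.
$258: outcomes coincide → loss $0.
Total loss = $8 + $39 = $47.
In a second-price auction your bid sets only whether you win, not what you pay, so bidding your true value is weakly dominant.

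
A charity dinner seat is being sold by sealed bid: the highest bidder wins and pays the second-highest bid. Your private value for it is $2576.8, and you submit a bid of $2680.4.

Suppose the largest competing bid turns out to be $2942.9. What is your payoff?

$0

Your bid $2680.4 is below the highest competing bid $2942.9, so you lose.
A losing bidder pays nothing and receives nothing: payoff = $0.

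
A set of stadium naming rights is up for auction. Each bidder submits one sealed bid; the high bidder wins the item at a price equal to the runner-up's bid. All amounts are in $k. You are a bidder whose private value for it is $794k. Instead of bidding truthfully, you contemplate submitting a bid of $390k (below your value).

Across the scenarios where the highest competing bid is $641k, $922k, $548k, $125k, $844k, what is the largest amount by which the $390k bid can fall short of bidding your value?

$246k

$641k: truthful gives $153k, deviation gives $0k → loss $153k.
$922k: same outcome either way → loss $0k.
$548k: truthful gives $246k, deviation gives $0k → loss $246k.
$125k: same outcome either way → loss $0k.
$844k: same outcome either way → loss $0k.
Maximum loss: $246k.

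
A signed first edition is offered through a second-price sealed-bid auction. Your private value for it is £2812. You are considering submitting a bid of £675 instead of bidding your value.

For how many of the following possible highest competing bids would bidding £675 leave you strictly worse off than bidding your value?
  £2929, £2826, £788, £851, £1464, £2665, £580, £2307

5

The deviation hurts exactly when the highest competing bid lies strictly between £675 and £2812 — underbidding then forfeits a profitable win.
£2929: above both → same outcome either way.
£2826: above both → same outcome either way.
£788: inside the interval → strictly worse (loss £2024).
£851: inside the interval → strictly worse (loss £1961).
£1464: inside the interval → strictly worse (loss £1348).
£2665: inside the interval → strictly worse (loss £147).
£580: below both → same outcome either way.
£2307: inside the interval → strictly worse (loss £505).
Count: 5.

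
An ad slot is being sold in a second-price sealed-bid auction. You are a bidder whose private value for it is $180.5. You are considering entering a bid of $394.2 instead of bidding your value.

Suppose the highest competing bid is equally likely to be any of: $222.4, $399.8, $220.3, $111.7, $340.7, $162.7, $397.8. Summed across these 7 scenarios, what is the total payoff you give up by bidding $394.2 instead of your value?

The deviation costs you only when the competing bid falls strictly between $180.5 and $394.2; elsewhere both bids give the same outcome.
$222.4: truthful payoff $0, deviation payoff −$41.9 → loss $41.9.
$399.8: outcomes coincide → loss $0.
$220.3: truthful payoff $0, deviation payoff −$39.8 → loss $39.8.
$111.7: outcomes coincide → loss $0.
$340.7: truthful payoff $0, deviation payoff −$160.2 → loss $160.2.
$162.7: outcomes coincide → loss $0.
$397.8: outcomes coincide → loss $0.
Total loss = $41.9 + $39.8 + $160.2 = $241.9.
In a second-price auction your bid sets only whether you win, not what you pay, so bidding your true value is weakly dominant.

$241.9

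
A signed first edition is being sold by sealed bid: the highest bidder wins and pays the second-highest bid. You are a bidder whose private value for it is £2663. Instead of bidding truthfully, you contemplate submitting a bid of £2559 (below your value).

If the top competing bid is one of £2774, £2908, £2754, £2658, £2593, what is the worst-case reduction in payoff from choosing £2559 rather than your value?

£70

£2774: same outcome either way → loss £0.
£2908: same outcome either way → loss £0.
£2754: same outcome either way → loss £0.
£2658: truthful gives £5, deviation gives £0 → loss £5.
£2593: truthful gives £70, deviation gives £0 → loss £70.
Maximum loss: £70.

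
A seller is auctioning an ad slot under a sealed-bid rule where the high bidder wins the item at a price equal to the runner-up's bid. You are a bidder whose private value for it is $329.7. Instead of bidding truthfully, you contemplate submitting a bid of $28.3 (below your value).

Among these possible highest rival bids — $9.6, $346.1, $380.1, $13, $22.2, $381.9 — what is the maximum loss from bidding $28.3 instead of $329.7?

$0

$9.6: same outcome either way → loss $0.
$346.1: same outcome either way → loss $0.
$380.1: same outcome either way → loss $0.
$13: same outcome either way → loss $0.
$22.2: same outcome either way → loss $0.
$381.9: same outcome either way → loss $0.
Maximum loss: $0.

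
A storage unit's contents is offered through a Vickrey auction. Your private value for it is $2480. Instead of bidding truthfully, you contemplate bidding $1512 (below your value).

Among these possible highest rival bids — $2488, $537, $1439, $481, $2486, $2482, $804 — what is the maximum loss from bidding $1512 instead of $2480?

$0

$2488: same outcome either way → loss $0.
$537: same outcome either way → loss $0.
$1439: same outcome either way → loss $0.
$481: same outcome either way → loss $0.
$2486: same outcome either way → loss $0.
$2482: same outcome either way → loss $0.
$804: same outcome either way → loss $0.
Maximum loss: $0.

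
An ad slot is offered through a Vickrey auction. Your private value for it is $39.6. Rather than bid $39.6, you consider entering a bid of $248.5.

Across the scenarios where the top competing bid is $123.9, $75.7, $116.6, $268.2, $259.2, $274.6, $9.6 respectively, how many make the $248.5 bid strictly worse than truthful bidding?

The deviation hurts exactly when the highest competing bid lies strictly between $39.6 and $248.5 — overbidding then wins at a price above your value.
$123.9: inside the interval → strictly worse (loss $84.3).
$75.7: inside the interval → strictly worse (loss $36.1).
$116.6: inside the interval → strictly worse (loss $77).
$268.2: above both → same outcome either way.
$259.2: above both → same outcome either way.
$274.6: above both → same outcome either way.
$9.6: below both → same outcome either way.
Count: 3.

3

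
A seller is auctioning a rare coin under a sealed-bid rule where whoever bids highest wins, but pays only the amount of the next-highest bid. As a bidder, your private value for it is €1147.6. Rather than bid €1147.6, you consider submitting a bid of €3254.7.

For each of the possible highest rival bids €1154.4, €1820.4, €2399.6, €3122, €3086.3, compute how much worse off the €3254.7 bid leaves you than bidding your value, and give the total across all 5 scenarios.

€5844.7

The deviation costs you only when the competing bid falls strictly between €1147.6 and €3254.7; elsewhere both bids give the same outcome.
€1154.4: truthful payoff €0, deviation payoff −€6.8 → loss €6.8.
€1820.4: truthful payoff €0, deviation payoff −€672.8 → loss €672.8.
€2399.6: truthful payoff €0, deviation payoff −€1252 → loss €1252.
€3122: truthful payoff €0, deviation payoff −€1974.4 → loss €1974.4.
€3086.3: truthful payoff €0, deviation payoff −€1938.7 → loss €1938.7.
Total loss = €6.8 + €672.8 + €1252 + €1974.4 + €1938.7 = €5844.7.
Truthful bidding weakly dominates here: raising your bid can only win items priced above your value, and lowering it can only forfeit items priced below.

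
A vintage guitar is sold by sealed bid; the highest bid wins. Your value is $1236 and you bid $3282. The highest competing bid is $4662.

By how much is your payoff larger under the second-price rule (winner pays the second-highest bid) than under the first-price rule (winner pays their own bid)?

Your bid $3282 is below $4662, so you lose under either rule.
Payoff is $0 in both cases; difference = $0.

$0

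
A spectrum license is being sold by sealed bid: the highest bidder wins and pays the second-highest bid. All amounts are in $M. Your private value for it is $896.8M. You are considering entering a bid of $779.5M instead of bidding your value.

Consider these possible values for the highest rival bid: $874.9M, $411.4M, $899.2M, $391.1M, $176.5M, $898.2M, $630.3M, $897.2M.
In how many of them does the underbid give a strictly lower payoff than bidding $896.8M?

The deviation hurts exactly when the highest competing bid lies strictly between $779.5M and $896.8M — underbidding then forfeits a profitable win.
$874.9M: inside the interval → strictly worse (loss $21.9M).
$411.4M: below both → same outcome either way.
$899.2M: above both → same outcome either way.
$391.1M: below both → same outcome either way.
$176.5M: below both → same outcome either way.
$898.2M: above both → same outcome either way.
$630.3M: below both → same outcome either way.
$897.2M: above both → same outcome either way.
Count: 1.

1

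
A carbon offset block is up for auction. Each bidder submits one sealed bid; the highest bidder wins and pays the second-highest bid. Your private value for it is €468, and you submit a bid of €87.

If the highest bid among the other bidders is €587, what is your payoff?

€0

Your bid €87 is below the highest competing bid €587, so you lose.
A losing bidder pays nothing and receives nothing: payoff = €0.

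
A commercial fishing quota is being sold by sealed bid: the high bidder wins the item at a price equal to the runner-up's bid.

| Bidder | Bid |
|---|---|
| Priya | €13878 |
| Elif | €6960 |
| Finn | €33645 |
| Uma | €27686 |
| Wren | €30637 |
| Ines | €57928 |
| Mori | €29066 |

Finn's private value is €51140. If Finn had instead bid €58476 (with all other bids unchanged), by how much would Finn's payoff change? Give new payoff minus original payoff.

The highest bid among the other bidders is €57928; Finn's bid doesn't change that.
Original bid €33645: Finn is not highest (top rival bid is €57928); payoff €0.
Alternative bid €58476: Finn is highest, pays the top rival bid €57928; payoff €51140 − €57928 = −€6788.
Change in payoff = −€6788 − (€0) = −€6788.

−€6788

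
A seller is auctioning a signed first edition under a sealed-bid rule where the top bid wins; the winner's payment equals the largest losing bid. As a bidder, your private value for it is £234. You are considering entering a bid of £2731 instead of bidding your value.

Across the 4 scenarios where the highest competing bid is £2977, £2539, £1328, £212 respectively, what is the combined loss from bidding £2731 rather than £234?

The deviation costs you only when the competing bid falls strictly between £234 and £2731; elsewhere both bids give the same outcome.
£2977: outcomes coincide → loss £0.
£2539: truthful payoff £0, deviation payoff −£2305 → loss £2305.
£1328: truthful payoff £0, deviation payoff −£1094 → loss £1094.
£212: outcomes coincide → loss £0.
Total loss = £2305 + £1094 = £3399.

£3399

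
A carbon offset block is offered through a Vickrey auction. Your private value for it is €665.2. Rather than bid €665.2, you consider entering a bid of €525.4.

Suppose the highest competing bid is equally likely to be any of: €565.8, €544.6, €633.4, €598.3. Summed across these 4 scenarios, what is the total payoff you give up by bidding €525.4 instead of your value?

The deviation costs you only when the competing bid falls strictly between €525.4 and €665.2; elsewhere both bids give the same outcome.
€565.8: truthful payoff €99.4, deviation payoff €0 → loss €99.4.
€544.6: truthful payoff €120.6, deviation payoff €0 → loss €120.6.
€633.4: truthful payoff €31.8, deviation payoff €0 → loss €31.8.
€598.3: truthful payoff €66.9, deviation payoff €0 → loss €66.9.
Total loss = €99.4 + €120.6 + €31.8 + €66.9 = €318.7.
In a second-price auction your bid sets only whether you win, not what you pay, so bidding your true value is weakly dominant.

€318.7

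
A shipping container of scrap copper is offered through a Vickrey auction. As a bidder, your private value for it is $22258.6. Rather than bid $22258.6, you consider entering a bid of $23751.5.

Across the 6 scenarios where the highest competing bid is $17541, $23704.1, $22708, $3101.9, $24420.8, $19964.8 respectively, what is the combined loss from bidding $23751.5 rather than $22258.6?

The deviation costs you only when the competing bid falls strictly between $22258.6 and $23751.5; elsewhere both bids give the same outcome.
$17541: outcomes coincide → loss $0.
$23704.1: truthful payoff $0, deviation payoff −$1445.5 → loss $1445.5.
$22708: truthful payoff $0, deviation payoff −$449.4 → loss $449.4.
$3101.9: outcomes coincide → loss $0.
$24420.8: outcomes coincide → loss $0.
$19964.8: outcomes coincide → loss $0.
Total loss = $1445.5 + $449.4 = $1894.9.

$1894.9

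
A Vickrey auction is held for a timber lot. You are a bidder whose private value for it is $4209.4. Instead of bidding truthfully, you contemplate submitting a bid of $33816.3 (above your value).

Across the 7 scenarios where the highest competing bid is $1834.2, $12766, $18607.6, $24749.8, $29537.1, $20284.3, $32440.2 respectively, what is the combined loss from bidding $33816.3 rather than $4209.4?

$113128.6

The deviation costs you only when the competing bid falls strictly between $4209.4 and $33816.3; elsewhere both bids give the same outcome.
$1834.2: outcomes coincide → loss $0.
$12766: truthful payoff $0, deviation payoff −$8556.6 → loss $8556.6.
$18607.6: truthful payoff $0, deviation payoff −$14398.2 → loss $14398.2.
$24749.8: truthful payoff $0, deviation payoff −$20540.4 → loss $20540.4.
$29537.1: truthful payoff $0, deviation payoff −$25327.7 → loss $25327.7.
$20284.3: truthful payoff $0, deviation payoff −$16074.9 → loss $16074.9.
$32440.2: truthful payoff $0, deviation payoff −$28230.8 → loss $28230.8.
Total loss = $8556.6 + $14398.2 + $20540.4 + $25327.7 + $16074.9 + $28230.8 = $113128.6.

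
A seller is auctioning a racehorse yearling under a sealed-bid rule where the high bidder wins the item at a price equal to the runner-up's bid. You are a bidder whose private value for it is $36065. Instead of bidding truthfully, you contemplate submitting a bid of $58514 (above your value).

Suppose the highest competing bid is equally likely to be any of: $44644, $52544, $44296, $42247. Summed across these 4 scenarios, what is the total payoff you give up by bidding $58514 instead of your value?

The deviation costs you only when the competing bid falls strictly between $36065 and $58514; elsewhere both bids give the same outcome.
$44644: truthful payoff $0, deviation payoff −$8579 → loss $8579.
$52544: truthful payoff $0, deviation payoff −$16479 → loss $16479.
$44296: truthful payoff $0, deviation payoff −$8231 → loss $8231.
$42247: truthful payoff $0, deviation payoff −$6182 → loss $6182.
Total loss = $8579 + $16479 + $8231 + $6182 = $39471.

$39471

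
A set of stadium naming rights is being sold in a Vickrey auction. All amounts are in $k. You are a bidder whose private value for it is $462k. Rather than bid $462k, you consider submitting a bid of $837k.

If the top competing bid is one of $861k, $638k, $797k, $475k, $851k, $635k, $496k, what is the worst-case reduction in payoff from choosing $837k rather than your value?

$335k

$861k: same outcome either way → loss $0k.
$638k: truthful gives $0k, deviation gives −$176k → loss $176k.
$797k: truthful gives $0k, deviation gives −$335k → loss $335k.
$475k: truthful gives $0k, deviation gives −$13k → loss $13k.
$851k: same outcome either way → loss $0k.
$635k: truthful gives $0k, deviation gives −$173k → loss $173k.
$496k: truthful gives $0k, deviation gives −$34k → loss $34k.
Maximum loss: $335k.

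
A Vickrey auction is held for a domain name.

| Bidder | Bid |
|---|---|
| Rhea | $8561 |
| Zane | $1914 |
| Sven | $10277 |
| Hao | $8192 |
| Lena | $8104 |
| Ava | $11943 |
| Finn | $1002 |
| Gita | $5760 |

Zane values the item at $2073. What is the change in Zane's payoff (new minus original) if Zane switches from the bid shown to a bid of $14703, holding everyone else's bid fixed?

−$9870

The highest bid among the other bidders is $11943; Zane's bid doesn't change that.
Original bid $1914: Zane is not highest (top rival bid is $11943); payoff $0.
Alternative bid $14703: Zane is highest, pays the top rival bid $11943; payoff $2073 − $11943 = −$9870.
Change in payoff = −$9870 − ($0) = −$9870.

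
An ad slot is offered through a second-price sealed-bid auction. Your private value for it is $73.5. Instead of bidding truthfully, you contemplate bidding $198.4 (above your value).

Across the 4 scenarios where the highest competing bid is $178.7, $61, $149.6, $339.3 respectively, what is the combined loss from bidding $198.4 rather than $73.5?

The deviation costs you only when the competing bid falls strictly between $73.5 and $198.4; elsewhere both bids give the same outcome.
$178.7: truthful payoff $0, deviation payoff −$105.2 → loss $105.2.
$61: outcomes coincide → loss $0.
$149.6: truthful payoff $0, deviation payoff −$76.1 → loss $76.1.
$339.3: outcomes coincide → loss $0.
Total loss = $105.2 + $76.1 = $181.3.

$181.3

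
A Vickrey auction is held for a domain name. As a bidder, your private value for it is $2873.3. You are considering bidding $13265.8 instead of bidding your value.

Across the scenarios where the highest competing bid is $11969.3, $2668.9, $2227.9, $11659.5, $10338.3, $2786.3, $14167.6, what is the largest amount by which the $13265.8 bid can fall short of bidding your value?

$9096

$11969.3: truthful gives $0, deviation gives −$9096 → loss $9096.
$2668.9: same outcome either way → loss $0.
$2227.9: same outcome either way → loss $0.
$11659.5: truthful gives $0, deviation gives −$8786.2 → loss $8786.2.
$10338.3: truthful gives $0, deviation gives −$7465 → loss $7465.
$2786.3: same outcome either way → loss $0.
$14167.6: same outcome either way → loss $0.
Maximum loss: $9096.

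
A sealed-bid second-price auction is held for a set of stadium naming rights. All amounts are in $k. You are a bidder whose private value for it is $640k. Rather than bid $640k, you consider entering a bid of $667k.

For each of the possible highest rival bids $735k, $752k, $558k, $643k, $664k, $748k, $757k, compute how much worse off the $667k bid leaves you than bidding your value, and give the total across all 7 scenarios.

$27k

The deviation costs you only when the competing bid falls strictly between $640k and $667k; elsewhere both bids give the same outcome.
$735k: outcomes coincide → loss $0k.
$752k: outcomes coincide → loss $0k.
$558k: outcomes coincide → loss $0k.
$643k: truthful payoff $0k, deviation payoff −$3k → loss $3k.
$664k: truthful payoff $0k, deviation payoff −$24k → loss $24k.
$748k: outcomes coincide → loss $0k.
$757k: outcomes coincide → loss $0k.
Total loss = $3k + $24k = $27k.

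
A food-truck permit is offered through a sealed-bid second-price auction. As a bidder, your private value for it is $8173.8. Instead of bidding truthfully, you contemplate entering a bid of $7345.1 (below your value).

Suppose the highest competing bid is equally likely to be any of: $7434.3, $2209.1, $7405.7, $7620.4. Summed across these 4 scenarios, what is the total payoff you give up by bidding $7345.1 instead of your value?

The deviation costs you only when the competing bid falls strictly between $7345.1 and $8173.8; elsewhere both bids give the same outcome.
$7434.3: truthful payoff $739.5, deviation payoff $0 → loss $739.5.
$2209.1: outcomes coincide → loss $0.
$7405.7: truthful payoff $768.1, deviation payoff $0 → loss $768.1.
$7620.4: truthful payoff $553.4, deviation payoff $0 → loss $553.4.
Total loss = $739.5 + $768.1 + $553.4 = $2061.
Because the price is fixed by the runner-up's bid, deviating from your value can only change a good outcome into a bad one — never the reverse.

$2061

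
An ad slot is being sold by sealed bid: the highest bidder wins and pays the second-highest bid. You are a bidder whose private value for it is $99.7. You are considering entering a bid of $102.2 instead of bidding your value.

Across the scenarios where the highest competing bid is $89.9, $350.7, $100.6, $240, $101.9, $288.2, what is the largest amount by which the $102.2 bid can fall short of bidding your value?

$2.2

$89.9: same outcome either way → loss $0.
$350.7: same outcome either way → loss $0.
$100.6: truthful gives $0, deviation gives −$0.9 → loss $0.9.
$240: same outcome either way → loss $0.
$101.9: truthful gives $0, deviation gives −$2.2 → loss $2.2.
$288.2: same outcome either way → loss $0.
Maximum loss: $2.2.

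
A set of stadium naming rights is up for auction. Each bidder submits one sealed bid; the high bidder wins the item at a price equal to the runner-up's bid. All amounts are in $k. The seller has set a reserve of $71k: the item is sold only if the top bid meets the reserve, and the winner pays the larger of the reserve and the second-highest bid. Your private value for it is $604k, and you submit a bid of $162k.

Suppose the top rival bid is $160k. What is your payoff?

Your bid $162k is the highest and exceeds the reserve.
Price = max(second-highest bid, reserve) = max($160k, $71k) = $160k.
Payoff = $604k − $160k = $444k.

$444k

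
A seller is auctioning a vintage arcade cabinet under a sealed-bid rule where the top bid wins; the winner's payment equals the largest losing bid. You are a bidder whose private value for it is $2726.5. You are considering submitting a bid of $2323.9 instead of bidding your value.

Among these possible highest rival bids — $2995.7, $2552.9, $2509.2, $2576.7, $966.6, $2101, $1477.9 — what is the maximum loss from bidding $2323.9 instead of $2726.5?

$217.3

$2995.7: same outcome either way → loss $0.
$2552.9: truthful gives $173.6, deviation gives $0 → loss $173.6.
$2509.2: truthful gives $217.3, deviation gives $0 → loss $217.3.
$2576.7: truthful gives $149.8, deviation gives $0 → loss $149.8.
$966.6: same outcome either way → loss $0.
$2101: same outcome either way → loss $0.
$1477.9: same outcome either way → loss $0.
Maximum loss: $217.3.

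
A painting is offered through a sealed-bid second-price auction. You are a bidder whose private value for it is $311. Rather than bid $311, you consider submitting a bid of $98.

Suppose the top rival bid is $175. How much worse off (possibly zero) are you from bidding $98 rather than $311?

Bidding your value $311: you win (since $311 > $175) and pay $175. Payoff $136.
Bidding $98: you lose. Payoff $0.
The competing bid $175 lies between your shaded bid and your value, so underbidding forfeits an item you could have won at a profitable price.
Loss from deviating = $136 − ($0) = $136.

$136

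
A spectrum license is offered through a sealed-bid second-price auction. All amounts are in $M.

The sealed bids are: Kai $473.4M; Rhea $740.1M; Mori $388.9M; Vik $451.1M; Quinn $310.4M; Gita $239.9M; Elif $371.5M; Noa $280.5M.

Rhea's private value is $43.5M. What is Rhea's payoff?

Highest bid: Rhea at $740.1M, so Rhea wins.
Second-highest bid: Kai at $473.4M — that is the price the winner pays.
Rhea's payoff = value − price = $43.5M − $473.4M = −$429.9M.

−$429.9M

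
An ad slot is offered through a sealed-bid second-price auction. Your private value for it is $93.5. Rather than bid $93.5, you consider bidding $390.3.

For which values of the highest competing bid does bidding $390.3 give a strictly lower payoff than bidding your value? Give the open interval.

($93.5, $390.3)

If the competing bid is below $93.5, both bids win at the same price — no difference.
If it is above $390.3, both bids lose — no difference.
If it lies strictly between $93.5 and $390.3, bidding your value loses (payoff 0) while bidding $390.3 wins at a price above your value (payoff negative).
So the deviation strictly hurts on the open interval ($93.5, $390.3).
In a second-price auction your bid sets only whether you win, not what you pay, so bidding your true value is weakly dominant.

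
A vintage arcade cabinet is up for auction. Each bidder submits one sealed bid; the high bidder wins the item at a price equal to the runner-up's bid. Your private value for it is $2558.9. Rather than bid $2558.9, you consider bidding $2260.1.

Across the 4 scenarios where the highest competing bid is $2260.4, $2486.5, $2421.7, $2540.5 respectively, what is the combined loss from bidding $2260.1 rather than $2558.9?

$526.5

The deviation costs you only when the competing bid falls strictly between $2260.1 and $2558.9; elsewhere both bids give the same outcome.
$2260.4: truthful payoff $298.5, deviation payoff $0 → loss $298.5.
$2486.5: truthful payoff $72.4, deviation payoff $0 → loss $72.4.
$2421.7: truthful payoff $137.2, deviation payoff $0 → loss $137.2.
$2540.5: truthful payoff $18.4, deviation payoff $0 → loss $18.4.
Total loss = $298.5 + $72.4 + $137.2 + $18.4 = $526.5.
Truthful bidding weakly dominates here: raising your bid can only win items priced above your value, and lowering it can only forfeit items priced below.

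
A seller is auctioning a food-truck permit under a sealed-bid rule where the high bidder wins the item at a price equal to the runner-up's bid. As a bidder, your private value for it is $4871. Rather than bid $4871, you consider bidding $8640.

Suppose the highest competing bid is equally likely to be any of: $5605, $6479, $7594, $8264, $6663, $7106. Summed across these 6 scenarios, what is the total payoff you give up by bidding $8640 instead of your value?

The deviation costs you only when the competing bid falls strictly between $4871 and $8640; elsewhere both bids give the same outcome.
$5605: truthful payoff $0, deviation payoff −$734 → loss $734.
$6479: truthful payoff $0, deviation payoff −$1608 → loss $1608.
$7594: truthful payoff $0, deviation payoff −$2723 → loss $2723.
$8264: truthful payoff $0, deviation payoff −$3393 → loss $3393.
$6663: truthful payoff $0, deviation payoff −$1792 → loss $1792.
$7106: truthful payoff $0, deviation payoff −$2235 → loss $2235.
Total loss = $734 + $1608 + $2723 + $3393 + $1792 + $2235 = $12485.

$12485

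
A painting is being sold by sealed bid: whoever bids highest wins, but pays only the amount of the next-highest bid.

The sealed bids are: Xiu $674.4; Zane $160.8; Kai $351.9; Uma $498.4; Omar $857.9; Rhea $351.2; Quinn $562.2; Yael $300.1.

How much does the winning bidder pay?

$674.4

Highest bid: Omar at $857.9, so Omar wins.
Second-highest bid: Xiu at $674.4 — that is the price the winner pays.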